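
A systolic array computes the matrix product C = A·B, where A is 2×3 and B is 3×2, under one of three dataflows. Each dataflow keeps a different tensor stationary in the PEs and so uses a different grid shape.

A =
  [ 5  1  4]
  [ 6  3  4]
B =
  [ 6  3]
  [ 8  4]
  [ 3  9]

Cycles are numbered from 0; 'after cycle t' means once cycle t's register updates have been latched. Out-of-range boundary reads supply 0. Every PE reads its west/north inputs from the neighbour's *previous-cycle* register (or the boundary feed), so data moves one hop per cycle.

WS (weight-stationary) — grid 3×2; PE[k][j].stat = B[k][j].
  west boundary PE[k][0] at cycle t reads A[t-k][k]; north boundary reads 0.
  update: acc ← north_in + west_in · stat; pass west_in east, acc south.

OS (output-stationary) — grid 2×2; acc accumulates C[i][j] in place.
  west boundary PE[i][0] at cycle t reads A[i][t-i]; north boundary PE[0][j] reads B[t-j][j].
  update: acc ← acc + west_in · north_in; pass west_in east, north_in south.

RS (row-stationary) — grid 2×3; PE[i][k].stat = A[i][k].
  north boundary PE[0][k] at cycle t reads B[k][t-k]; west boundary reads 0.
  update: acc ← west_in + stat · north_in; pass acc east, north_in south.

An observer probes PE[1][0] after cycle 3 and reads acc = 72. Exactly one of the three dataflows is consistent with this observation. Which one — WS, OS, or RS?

Under WS (3×2), PE[1][0]:
  step 0 · PE1,0: acc=0; fwd→0 fwd↓0
  step 1 · PE1,0: acc=38; fwd→1 fwd↓38
  step 2 · PE1,0: acc=60; fwd→3 fwd↓60
  step 3 · PE1,0: acc=0; fwd→0 fwd↓0
Under OS (2×2), PE[1][0]:
  step 0 · PE1,0: acc=0; fwd→0 fwd↓0
  step 1 · PE1,0: acc=36; fwd→6 fwd↓6
  step 2 · PE1,0: acc=60; fwd→3 fwd↓8
  step 3 · PE1,0: acc=72; fwd→4 fwd↓3
Under RS (2×3), PE[1][0]:
  step 0 · PE1,0: acc=0; fwd→0 fwd↓0
  step 1 · PE1,0: acc=36; fwd→36 fwd↓6
  step 2 · PE1,0: acc=18; fwd→18 fwd↓3
  step 3 · PE1,0: acc=0; fwd→0 fwd↓0

dataflow = OS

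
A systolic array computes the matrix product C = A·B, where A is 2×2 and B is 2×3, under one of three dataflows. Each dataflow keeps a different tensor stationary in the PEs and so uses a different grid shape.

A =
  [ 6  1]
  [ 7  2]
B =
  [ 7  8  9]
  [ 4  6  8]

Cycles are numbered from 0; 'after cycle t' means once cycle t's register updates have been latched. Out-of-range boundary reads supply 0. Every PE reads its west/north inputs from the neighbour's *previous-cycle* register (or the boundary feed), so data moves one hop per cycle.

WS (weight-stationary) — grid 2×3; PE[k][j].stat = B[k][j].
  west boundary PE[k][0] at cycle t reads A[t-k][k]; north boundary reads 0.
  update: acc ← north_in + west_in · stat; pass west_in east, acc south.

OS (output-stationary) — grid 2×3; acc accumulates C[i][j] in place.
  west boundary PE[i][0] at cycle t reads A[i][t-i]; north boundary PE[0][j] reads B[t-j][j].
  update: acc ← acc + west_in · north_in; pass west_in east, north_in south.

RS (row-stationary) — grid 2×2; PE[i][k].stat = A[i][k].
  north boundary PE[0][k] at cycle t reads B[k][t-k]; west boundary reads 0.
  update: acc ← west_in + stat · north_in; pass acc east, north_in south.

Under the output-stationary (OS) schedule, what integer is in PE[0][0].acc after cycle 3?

Tracing OS — 2×3 array, target PE[0][0]:
  cycle 0: PE[0][0] → acc 42, east 6, south 7
  cycle 1: PE[0][0] → acc 46, east 1, south 4
  cycle 2: PE[0][0] → acc 46, east 0, south 0
  cycle 3: PE[0][0] → acc 46, east 0, south 0

PE[0][0].acc = 46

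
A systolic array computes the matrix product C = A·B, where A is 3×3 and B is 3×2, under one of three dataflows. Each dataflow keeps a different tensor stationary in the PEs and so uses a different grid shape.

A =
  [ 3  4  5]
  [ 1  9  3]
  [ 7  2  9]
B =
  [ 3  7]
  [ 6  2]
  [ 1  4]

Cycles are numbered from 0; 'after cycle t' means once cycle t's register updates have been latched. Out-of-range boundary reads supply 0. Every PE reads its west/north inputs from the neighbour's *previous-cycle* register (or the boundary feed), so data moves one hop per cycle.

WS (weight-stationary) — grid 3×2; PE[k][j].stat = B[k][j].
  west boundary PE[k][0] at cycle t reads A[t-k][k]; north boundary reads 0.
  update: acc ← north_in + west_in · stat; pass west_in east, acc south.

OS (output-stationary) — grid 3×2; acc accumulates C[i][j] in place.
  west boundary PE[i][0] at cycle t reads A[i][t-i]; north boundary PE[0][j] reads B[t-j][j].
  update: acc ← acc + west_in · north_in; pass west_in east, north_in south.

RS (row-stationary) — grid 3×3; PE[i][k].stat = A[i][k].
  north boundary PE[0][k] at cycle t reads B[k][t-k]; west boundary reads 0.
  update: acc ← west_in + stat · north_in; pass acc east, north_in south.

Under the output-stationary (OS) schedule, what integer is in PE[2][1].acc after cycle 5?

OS 3×2: PE[2][1] cycle-by-cycle (with neighbour feeds):
  @0  [1,1]  acc 0  |  →0  ↓0
  @0  [2,0]  acc 0  |  →0  ↓0
  @0  [2,1]  acc 0  |  →0  ↓0
  @1  [1,1]  acc 0  |  →0  ↓0
  @1  [2,0]  acc 0  |  →0  ↓0
  @1  [2,1]  acc 0  |  →0  ↓0
  @2  [1,1]  acc 7  |  →1  ↓7
  @2  [2,0]  acc 21  |  →7  ↓3
  @2  [2,1]  acc 0  |  →0  ↓0
  @3  [1,1]  acc 25  |  →9  ↓2
  @3  [2,0]  acc 33  |  →2  ↓6
  @3  [2,1]  acc 49  |  →7  ↓7
  @4  [1,1]  acc 37  |  →3  ↓4
  @4  [2,0]  acc 42  |  →9  ↓1
  @4  [2,1]  acc 53  |  →2  ↓2
  @5  [1,1]  acc 37  |  →0  ↓0
  @5  [2,0]  acc 42  |  →0  ↓0
  @5  [2,1]  acc 89  |  →9  ↓4

PE[2][1].acc = 89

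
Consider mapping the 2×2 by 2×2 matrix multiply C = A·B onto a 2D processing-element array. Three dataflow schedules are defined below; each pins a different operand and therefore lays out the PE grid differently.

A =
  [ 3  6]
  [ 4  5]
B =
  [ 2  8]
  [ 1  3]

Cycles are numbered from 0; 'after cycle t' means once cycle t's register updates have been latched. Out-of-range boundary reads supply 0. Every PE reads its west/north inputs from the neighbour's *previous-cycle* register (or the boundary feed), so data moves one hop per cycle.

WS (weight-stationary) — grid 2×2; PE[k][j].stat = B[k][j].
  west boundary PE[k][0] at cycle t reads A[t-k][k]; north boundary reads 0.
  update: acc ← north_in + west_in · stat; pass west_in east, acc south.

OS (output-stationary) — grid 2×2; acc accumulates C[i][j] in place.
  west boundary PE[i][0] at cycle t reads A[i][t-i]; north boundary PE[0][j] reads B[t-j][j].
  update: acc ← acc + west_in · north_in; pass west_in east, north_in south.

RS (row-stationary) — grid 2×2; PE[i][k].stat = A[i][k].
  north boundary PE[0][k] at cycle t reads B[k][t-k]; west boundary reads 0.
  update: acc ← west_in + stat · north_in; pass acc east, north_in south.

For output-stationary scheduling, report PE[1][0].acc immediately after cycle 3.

OS (2×2). Following PE[1][0] plus its west/north inputs:
  0: (0,0).acc=6  regs=<3,2>
  0: (1,0).acc=0  regs=<0,0>
  1: (0,0).acc=12  regs=<6,1>
  1: (1,0).acc=8  regs=<4,2>
  2: (0,0).acc=12  regs=<0,0>
  2: (1,0).acc=13  regs=<5,1>
  3: (0,0).acc=12  regs=<0,0>
  3: (1,0).acc=13  regs=<0,0>

PE[1][0].acc = 13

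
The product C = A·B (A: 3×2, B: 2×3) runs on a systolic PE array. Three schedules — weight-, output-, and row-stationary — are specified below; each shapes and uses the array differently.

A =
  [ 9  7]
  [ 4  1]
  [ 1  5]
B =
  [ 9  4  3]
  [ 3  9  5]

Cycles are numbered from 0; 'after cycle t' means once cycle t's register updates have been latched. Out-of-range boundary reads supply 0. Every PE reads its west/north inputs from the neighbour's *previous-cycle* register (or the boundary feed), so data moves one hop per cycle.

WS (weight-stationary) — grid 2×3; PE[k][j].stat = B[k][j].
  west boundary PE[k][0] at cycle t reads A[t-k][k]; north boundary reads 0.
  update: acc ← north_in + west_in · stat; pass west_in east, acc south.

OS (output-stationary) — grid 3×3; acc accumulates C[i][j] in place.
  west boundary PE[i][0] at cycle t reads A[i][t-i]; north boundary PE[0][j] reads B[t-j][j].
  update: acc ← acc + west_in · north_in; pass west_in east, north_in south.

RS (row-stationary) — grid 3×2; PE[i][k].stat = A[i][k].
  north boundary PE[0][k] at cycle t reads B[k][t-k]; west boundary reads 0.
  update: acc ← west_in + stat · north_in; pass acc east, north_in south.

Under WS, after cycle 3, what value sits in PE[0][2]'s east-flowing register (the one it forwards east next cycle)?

register = 4

Tracing WS — 2×3 array, target PE[0][2]:
  @0  [0,1]  acc 0  |  →0  ↓0
  @0  [0,2]  acc 0  |  →0  ↓0
  @1  [0,1]  acc 36  |  →9  ↓36
  @1  [0,2]  acc 0  |  →0  ↓0
  @2  [0,1]  acc 16  |  →4  ↓16
  @2  [0,2]  acc 27  |  →9  ↓27
  @3  [0,1]  acc 4  |  →1  ↓4
  @3  [0,2]  acc 12  |  →4  ↓12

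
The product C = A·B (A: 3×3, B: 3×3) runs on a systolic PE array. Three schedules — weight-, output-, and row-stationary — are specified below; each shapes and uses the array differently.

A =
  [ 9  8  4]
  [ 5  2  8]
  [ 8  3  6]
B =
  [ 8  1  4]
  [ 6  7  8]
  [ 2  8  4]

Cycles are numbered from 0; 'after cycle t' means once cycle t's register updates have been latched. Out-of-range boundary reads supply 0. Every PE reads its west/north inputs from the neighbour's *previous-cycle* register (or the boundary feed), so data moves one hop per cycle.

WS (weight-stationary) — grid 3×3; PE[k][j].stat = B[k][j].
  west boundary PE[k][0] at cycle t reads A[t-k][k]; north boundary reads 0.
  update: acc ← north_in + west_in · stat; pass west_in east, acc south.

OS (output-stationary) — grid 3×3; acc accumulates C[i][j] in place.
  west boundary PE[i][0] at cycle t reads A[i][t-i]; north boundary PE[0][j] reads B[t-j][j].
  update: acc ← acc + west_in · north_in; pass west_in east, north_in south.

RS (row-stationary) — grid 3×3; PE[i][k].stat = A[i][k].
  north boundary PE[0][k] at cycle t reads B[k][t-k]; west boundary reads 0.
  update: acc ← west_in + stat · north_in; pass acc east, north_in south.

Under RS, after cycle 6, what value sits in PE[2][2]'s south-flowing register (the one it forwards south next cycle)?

Tracing RS — 3×3 array, target PE[2][2]:
  @0  [1,2]  acc 0  |  →0  ↓0
  @0  [2,1]  acc 0  |  →0  ↓0
  @0  [2,2]  acc 0  |  →0  ↓0
  @1  [1,2]  acc 0  |  →0  ↓0
  @1  [2,1]  acc 0  |  →0  ↓0
  @1  [2,2]  acc 0  |  →0  ↓0
  @2  [1,2]  acc 0  |  →0  ↓0
  @2  [2,1]  acc 0  |  →0  ↓0
  @2  [2,2]  acc 0  |  →0  ↓0
  @3  [1,2]  acc 68  |  →68  ↓2
  @3  [2,1]  acc 82  |  →82  ↓6
  @3  [2,2]  acc 0  |  →0  ↓0
  @4  [1,2]  acc 83  |  →83  ↓8
  @4  [2,1]  acc 29  |  →29  ↓7
  @4  [2,2]  acc 94  |  →94  ↓2
  @5  [1,2]  acc 68  |  →68  ↓4
  @5  [2,1]  acc 56  |  →56  ↓8
  @5  [2,2]  acc 77  |  →77  ↓8
  @6  [1,2]  acc 0  |  →0  ↓0
  @6  [2,1]  acc 0  |  →0  ↓0
  @6  [2,2]  acc 80  |  →80  ↓4

register = 4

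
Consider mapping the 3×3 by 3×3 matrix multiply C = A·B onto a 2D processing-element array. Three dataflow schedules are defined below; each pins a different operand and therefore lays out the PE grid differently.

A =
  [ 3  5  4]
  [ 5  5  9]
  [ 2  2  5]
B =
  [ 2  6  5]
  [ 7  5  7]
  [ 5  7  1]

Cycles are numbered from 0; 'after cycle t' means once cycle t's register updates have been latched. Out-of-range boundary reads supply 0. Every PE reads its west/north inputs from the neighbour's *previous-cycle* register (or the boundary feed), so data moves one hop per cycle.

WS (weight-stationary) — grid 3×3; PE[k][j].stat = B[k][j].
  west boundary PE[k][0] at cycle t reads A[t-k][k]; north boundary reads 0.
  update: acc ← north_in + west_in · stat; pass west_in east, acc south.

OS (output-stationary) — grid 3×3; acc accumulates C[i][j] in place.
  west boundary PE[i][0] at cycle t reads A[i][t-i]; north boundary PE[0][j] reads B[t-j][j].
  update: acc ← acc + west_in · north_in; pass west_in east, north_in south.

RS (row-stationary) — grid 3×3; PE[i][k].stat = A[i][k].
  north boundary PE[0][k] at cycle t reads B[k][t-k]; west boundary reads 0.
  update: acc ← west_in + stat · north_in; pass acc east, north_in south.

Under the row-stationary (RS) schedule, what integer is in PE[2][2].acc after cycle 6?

PE[2][2].acc = 29

RS 3×3: PE[2][2] cycle-by-cycle (with neighbour feeds):
  t=0 PE[1][2]: acc=0 h=0 v=0
  t=0 PE[2][1]: acc=0 h=0 v=0
  t=0 PE[2][2]: acc=0 h=0 v=0
  t=1 PE[1][2]: acc=0 h=0 v=0
  t=1 PE[2][1]: acc=0 h=0 v=0
  t=1 PE[2][2]: acc=0 h=0 v=0
  t=2 PE[1][2]: acc=0 h=0 v=0
  t=2 PE[2][1]: acc=0 h=0 v=0
  t=2 PE[2][2]: acc=0 h=0 v=0
  t=3 PE[1][2]: acc=90 h=90 v=5
  t=3 PE[2][1]: acc=18 h=18 v=7
  t=3 PE[2][2]: acc=0 h=0 v=0
  t=4 PE[1][2]: acc=118 h=118 v=7
  t=4 PE[2][1]: acc=22 h=22 v=5
  t=4 PE[2][2]: acc=43 h=43 v=5
  t=5 PE[1][2]: acc=69 h=69 v=1
  t=5 PE[2][1]: acc=24 h=24 v=7
  t=5 PE[2][2]: acc=57 h=57 v=7
  t=6 PE[1][2]: acc=0 h=0 v=0
  t=6 PE[2][1]: acc=0 h=0 v=0
  t=6 PE[2][2]: acc=29 h=29 v=1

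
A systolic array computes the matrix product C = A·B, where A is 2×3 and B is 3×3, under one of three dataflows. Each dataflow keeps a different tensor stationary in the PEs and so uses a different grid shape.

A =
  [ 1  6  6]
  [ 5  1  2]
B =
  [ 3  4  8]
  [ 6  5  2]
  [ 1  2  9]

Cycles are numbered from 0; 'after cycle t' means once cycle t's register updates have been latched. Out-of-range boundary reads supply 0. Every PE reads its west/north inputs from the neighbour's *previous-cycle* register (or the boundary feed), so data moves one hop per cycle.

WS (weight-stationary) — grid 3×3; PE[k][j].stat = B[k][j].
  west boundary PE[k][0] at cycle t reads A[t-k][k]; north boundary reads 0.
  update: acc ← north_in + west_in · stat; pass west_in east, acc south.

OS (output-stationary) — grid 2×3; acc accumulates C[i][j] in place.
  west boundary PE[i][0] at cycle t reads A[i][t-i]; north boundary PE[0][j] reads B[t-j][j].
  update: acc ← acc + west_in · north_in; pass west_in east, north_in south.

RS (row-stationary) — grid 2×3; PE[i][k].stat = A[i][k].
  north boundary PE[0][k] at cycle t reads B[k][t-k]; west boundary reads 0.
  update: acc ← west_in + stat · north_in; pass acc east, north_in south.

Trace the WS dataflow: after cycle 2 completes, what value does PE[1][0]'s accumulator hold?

PE[1][0].acc = 21

Tracing WS — 3×3 array, target PE[1][0]:
  0: (0,0).acc=3  regs=<1,3>
  0: (1,0).acc=0  regs=<0,0>
  1: (0,0).acc=15  regs=<5,15>
  1: (1,0).acc=39  regs=<6,39>
  2: (0,0).acc=0  regs=<0,0>
  2: (1,0).acc=21  regs=<1,21>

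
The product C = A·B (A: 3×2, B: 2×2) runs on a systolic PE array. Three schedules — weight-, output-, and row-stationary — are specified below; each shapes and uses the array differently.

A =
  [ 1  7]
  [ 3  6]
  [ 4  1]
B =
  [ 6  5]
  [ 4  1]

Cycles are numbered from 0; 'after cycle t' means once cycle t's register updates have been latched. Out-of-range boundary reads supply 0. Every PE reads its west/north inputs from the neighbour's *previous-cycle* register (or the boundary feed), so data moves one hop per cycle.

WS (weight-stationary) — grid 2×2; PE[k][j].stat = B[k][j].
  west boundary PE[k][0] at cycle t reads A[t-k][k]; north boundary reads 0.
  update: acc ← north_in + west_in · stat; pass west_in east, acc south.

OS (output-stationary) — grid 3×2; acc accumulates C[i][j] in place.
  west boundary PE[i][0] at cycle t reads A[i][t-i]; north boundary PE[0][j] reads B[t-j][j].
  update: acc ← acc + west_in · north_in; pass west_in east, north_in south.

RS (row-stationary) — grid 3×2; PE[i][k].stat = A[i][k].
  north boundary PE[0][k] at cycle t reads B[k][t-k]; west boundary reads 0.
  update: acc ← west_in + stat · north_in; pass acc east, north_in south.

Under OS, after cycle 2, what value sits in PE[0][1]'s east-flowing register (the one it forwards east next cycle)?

register = 7

OS on a 3×2 grid — tracing PE[0][1] and its feeders:
  @0  [0,0]  acc 6  |  →1  ↓6
  @0  [0,1]  acc 0  |  →0  ↓0
  @1  [0,0]  acc 34  |  →7  ↓4
  @1  [0,1]  acc 5  |  →1  ↓5
  @2  [0,0]  acc 34  |  →0  ↓0
  @2  [0,1]  acc 12  |  →7  ↓1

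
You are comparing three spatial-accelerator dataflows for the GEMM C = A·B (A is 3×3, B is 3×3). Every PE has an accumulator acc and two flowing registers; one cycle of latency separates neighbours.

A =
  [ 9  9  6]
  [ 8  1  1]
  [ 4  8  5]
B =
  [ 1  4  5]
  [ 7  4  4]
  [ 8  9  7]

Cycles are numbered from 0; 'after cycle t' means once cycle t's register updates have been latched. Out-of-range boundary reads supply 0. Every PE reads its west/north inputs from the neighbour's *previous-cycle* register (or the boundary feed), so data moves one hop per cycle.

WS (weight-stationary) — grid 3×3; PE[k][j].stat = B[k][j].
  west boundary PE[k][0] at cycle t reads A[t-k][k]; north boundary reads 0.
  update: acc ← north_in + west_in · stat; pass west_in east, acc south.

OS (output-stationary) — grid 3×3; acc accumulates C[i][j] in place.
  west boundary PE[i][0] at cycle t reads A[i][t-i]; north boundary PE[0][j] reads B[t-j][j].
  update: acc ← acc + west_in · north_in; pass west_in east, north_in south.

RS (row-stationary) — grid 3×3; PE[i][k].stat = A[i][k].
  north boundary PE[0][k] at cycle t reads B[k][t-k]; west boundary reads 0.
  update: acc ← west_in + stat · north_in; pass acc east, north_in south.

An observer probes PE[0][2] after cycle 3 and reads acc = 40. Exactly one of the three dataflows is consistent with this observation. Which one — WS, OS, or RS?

dataflow = WS

WS [3×3] PE[0][2] across cycles:
  @0  [0,2]  acc 0  |  →0  ↓0
  @1  [0,2]  acc 0  |  →0  ↓0
  @2  [0,2]  acc 45  |  →9  ↓45
  @3  [0,2]  acc 40  |  →8  ↓40
OS [3×3] PE[0][2] across cycles:
  @0  [0,2]  acc 0  |  →0  ↓0
  @1  [0,2]  acc 0  |  →0  ↓0
  @2  [0,2]  acc 45  |  →9  ↓5
  @3  [0,2]  acc 81  |  →9  ↓4
RS [3×3] PE[0][2] across cycles:
  @0  [0,2]  acc 0  |  →0  ↓0
  @1  [0,2]  acc 0  |  →0  ↓0
  @2  [0,2]  acc 120  |  →120  ↓8
  @3  [0,2]  acc 126  |  →126  ↓9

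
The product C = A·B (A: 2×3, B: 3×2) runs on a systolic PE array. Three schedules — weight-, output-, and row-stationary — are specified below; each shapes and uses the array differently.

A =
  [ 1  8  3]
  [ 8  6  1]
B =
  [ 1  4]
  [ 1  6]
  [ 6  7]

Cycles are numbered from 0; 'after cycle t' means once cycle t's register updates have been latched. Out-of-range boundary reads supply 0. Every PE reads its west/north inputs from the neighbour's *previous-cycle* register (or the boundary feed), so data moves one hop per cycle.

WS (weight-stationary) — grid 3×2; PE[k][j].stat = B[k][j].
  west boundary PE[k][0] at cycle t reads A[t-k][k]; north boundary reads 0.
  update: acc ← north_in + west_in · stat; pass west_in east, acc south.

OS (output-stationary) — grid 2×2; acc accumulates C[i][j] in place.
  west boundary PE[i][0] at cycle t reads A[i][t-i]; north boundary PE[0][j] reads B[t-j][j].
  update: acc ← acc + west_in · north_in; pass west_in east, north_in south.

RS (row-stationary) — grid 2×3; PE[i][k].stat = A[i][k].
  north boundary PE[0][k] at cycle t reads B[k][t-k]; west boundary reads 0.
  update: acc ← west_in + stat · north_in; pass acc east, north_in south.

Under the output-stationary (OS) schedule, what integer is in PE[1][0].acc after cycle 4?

PE[1][0].acc = 20

OS 2×2: PE[1][0] cycle-by-cycle (with neighbour feeds):
  t=0 PE[0][0]: acc=1 h=1 v=1
  t=0 PE[1][0]: acc=0 h=0 v=0
  t=1 PE[0][0]: acc=9 h=8 v=1
  t=1 PE[1][0]: acc=8 h=8 v=1
  t=2 PE[0][0]: acc=27 h=3 v=6
  t=2 PE[1][0]: acc=14 h=6 v=1
  t=3 PE[0][0]: acc=27 h=0 v=0
  t=3 PE[1][0]: acc=20 h=1 v=6
  t=4 PE[0][0]: acc=27 h=0 v=0
  t=4 PE[1][0]: acc=20 h=0 v=0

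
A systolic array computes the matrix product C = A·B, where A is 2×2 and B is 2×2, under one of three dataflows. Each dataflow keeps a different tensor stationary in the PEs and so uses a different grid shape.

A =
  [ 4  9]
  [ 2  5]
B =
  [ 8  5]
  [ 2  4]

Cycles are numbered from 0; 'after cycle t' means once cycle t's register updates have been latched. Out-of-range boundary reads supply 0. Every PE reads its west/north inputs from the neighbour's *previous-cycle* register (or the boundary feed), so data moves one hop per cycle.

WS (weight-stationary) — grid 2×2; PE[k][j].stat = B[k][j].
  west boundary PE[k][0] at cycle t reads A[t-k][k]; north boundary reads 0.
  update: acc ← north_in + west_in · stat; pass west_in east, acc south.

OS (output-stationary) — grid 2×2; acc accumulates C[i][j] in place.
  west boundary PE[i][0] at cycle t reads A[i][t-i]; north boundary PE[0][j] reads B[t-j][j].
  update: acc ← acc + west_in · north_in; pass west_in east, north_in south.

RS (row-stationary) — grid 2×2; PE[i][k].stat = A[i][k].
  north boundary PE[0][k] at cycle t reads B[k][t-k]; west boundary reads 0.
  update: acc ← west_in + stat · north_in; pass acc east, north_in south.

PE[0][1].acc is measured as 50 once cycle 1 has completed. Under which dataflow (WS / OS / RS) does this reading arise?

dataflow = RS

WS [2×2] PE[0][1] across cycles:
  c0 r0c1: 0 / 0 / 0
  c1 r0c1: 20 / 4 / 20
OS [2×2] PE[0][1] across cycles:
  c0 r0c1: 0 / 0 / 0
  c1 r0c1: 20 / 4 / 5
RS [2×2] PE[0][1] across cycles:
  c0 r0c1: 0 / 0 / 0
  c1 r0c1: 50 / 50 / 2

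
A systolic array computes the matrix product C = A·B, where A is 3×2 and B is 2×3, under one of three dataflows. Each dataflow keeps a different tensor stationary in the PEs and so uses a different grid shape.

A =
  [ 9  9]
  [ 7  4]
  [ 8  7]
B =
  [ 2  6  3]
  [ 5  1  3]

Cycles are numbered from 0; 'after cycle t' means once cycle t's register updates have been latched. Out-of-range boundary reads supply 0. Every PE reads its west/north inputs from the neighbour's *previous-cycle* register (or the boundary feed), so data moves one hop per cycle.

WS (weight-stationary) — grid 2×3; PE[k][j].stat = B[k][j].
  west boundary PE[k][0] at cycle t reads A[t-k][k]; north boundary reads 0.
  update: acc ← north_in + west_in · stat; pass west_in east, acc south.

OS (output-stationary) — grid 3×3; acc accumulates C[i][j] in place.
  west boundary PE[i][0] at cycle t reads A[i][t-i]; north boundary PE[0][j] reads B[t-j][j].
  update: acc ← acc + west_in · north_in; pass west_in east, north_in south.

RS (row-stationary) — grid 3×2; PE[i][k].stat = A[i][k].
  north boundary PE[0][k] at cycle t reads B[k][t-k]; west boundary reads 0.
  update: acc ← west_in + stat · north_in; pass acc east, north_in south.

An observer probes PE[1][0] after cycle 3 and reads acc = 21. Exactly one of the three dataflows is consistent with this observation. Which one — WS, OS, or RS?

Under WS (2×3), PE[1][0]:
  c0 r1c0: 0 / 0 / 0
  c1 r1c0: 63 / 9 / 63
  c2 r1c0: 34 / 4 / 34
  c3 r1c0: 51 / 7 / 51
Under OS (3×3), PE[1][0]:
  c0 r1c0: 0 / 0 / 0
  c1 r1c0: 14 / 7 / 2
  c2 r1c0: 34 / 4 / 5
  c3 r1c0: 34 / 0 / 0
Under RS (3×2), PE[1][0]:
  c0 r1c0: 0 / 0 / 0
  c1 r1c0: 14 / 14 / 2
  c2 r1c0: 42 / 42 / 6
  c3 r1c0: 21 / 21 / 3

dataflow = RS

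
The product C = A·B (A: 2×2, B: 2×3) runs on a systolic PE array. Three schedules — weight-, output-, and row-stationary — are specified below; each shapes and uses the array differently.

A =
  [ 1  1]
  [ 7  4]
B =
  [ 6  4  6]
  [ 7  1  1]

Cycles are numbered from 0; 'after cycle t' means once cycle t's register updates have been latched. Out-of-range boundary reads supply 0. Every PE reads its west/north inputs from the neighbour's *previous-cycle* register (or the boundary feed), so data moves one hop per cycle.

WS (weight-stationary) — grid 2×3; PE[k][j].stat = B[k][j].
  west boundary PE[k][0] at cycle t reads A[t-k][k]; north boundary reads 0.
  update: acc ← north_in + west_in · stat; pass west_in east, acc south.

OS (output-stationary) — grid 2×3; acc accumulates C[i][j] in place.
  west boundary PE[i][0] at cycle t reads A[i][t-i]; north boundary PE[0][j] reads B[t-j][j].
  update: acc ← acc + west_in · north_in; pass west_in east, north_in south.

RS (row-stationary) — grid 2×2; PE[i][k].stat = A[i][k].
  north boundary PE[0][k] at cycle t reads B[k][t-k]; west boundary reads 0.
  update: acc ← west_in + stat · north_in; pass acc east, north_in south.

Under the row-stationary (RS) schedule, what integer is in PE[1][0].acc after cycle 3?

PE[1][0].acc = 42

Tracing RS — 2×2 array, target PE[1][0]:
  @0  [0,0]  acc 6  |  →6  ↓6
  @0  [1,0]  acc 0  |  →0  ↓0
  @1  [0,0]  acc 4  |  →4  ↓4
  @1  [1,0]  acc 42  |  →42  ↓6
  @2  [0,0]  acc 6  |  →6  ↓6
  @2  [1,0]  acc 28  |  →28  ↓4
  @3  [0,0]  acc 0  |  →0  ↓0
  @3  [1,0]  acc 42  |  →42  ↓6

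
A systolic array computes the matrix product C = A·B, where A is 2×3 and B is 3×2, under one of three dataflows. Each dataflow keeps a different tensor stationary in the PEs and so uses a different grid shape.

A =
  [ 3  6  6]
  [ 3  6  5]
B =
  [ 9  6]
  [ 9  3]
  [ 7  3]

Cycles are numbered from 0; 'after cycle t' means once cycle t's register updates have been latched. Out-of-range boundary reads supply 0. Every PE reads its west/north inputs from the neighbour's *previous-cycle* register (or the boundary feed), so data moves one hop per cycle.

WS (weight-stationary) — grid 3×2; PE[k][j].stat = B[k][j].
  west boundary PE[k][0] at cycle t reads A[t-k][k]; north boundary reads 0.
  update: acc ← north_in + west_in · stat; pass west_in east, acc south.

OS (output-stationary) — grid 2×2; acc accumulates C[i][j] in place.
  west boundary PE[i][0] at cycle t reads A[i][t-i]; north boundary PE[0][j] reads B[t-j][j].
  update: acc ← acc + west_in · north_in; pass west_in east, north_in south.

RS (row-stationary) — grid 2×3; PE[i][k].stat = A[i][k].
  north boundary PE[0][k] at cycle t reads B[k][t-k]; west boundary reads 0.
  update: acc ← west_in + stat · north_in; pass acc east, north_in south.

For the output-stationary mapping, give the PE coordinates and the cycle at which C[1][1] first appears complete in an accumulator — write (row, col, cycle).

Under OS, C[1][1] lands at PE[1][1]:
  @0  [1,1]  acc 0  |  →0  ↓0
  @1  [1,1]  acc 0  |  →0  ↓0
  @2  [1,1]  acc 18  |  →3  ↓6
  @3  [1,1]  acc 36  |  →6  ↓3
  @4  [1,1]  acc 51  |  →5  ↓3

(row, col, cycle) = (1, 1, 4)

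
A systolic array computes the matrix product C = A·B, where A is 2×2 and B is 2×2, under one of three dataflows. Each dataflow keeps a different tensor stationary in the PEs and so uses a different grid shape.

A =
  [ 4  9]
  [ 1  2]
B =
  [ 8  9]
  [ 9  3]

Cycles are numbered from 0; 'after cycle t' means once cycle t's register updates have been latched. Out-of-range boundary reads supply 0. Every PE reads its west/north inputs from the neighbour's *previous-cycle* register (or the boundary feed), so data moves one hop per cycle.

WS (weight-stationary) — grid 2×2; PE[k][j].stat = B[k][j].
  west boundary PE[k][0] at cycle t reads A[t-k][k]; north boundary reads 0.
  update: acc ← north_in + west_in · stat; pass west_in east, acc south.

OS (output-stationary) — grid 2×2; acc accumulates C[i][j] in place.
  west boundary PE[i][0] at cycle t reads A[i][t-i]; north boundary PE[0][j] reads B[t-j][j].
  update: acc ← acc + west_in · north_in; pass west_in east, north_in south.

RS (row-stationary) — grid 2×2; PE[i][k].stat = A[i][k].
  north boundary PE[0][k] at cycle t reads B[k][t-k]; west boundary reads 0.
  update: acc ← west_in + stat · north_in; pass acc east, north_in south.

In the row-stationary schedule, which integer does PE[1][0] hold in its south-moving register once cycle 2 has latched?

Tracing RS — 2×2 array, target PE[1][0]:
  cycle 0: PE[0][0] → acc 32, east 32, south 8
  cycle 0: PE[1][0] → acc 0, east 0, south 0
  cycle 1: PE[0][0] → acc 36, east 36, south 9
  cycle 1: PE[1][0] → acc 8, east 8, south 8
  cycle 2: PE[0][0] → acc 0, east 0, south 0
  cycle 2: PE[1][0] → acc 9, east 9, south 9

register = 9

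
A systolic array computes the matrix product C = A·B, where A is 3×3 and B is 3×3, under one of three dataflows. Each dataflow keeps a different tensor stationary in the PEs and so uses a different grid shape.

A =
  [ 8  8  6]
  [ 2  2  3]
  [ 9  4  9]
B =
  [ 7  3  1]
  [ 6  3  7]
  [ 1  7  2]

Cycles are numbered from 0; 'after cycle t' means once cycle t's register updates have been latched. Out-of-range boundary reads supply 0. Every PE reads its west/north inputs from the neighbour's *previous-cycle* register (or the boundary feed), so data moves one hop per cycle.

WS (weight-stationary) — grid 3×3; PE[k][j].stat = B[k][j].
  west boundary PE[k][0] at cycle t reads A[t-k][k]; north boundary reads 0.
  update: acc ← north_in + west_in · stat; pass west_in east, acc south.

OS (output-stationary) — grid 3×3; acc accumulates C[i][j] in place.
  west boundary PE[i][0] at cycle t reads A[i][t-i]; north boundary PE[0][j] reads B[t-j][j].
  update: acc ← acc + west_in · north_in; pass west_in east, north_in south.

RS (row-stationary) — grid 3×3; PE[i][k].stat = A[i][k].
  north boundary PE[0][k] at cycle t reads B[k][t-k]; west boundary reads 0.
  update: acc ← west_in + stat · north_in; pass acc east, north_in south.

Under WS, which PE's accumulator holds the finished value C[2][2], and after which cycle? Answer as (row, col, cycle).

(row, col, cycle) = (2, 2, 6)

WS — PE[2][2] is where C[2][2] collects:
  t=0 PE[2][2]: acc=0 h=0 v=0
  t=1 PE[2][2]: acc=0 h=0 v=0
  t=2 PE[2][2]: acc=0 h=0 v=0
  t=3 PE[2][2]: acc=0 h=0 v=0
  t=4 PE[2][2]: acc=76 h=6 v=76
  t=5 PE[2][2]: acc=22 h=3 v=22
  t=6 PE[2][2]: acc=55 h=9 v=55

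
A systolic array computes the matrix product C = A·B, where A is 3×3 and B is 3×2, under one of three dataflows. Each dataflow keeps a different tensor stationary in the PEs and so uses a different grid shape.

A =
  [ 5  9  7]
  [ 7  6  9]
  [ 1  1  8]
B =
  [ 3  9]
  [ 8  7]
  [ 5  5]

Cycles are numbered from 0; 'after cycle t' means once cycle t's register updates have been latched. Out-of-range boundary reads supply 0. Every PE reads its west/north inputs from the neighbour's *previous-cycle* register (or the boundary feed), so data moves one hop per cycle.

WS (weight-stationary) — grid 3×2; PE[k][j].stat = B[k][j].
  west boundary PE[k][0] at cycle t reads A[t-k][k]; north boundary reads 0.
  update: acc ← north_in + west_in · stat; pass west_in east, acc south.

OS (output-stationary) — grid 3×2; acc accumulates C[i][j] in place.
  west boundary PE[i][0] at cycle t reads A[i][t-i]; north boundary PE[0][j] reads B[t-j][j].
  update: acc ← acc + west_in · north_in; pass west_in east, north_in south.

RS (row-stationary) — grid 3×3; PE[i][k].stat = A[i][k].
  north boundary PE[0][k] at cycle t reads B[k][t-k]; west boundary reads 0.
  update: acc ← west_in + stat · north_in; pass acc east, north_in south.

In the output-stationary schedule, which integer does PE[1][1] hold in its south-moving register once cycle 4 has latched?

register = 5

OS (3×2). Following PE[1][1] plus its west/north inputs:
  [0] (0,1) acc=0 (h:0 v:0)
  [0] (1,0) acc=0 (h:0 v:0)
  [0] (1,1) acc=0 (h:0 v:0)
  [1] (0,1) acc=45 (h:5 v:9)
  [1] (1,0) acc=21 (h:7 v:3)
  [1] (1,1) acc=0 (h:0 v:0)
  [2] (0,1) acc=108 (h:9 v:7)
  [2] (1,0) acc=69 (h:6 v:8)
  [2] (1,1) acc=63 (h:7 v:9)
  [3] (0,1) acc=143 (h:7 v:5)
  [3] (1,0) acc=114 (h:9 v:5)
  [3] (1,1) acc=105 (h:6 v:7)
  [4] (0,1) acc=143 (h:0 v:0)
  [4] (1,0) acc=114 (h:0 v:0)
  [4] (1,1) acc=150 (h:9 v:5)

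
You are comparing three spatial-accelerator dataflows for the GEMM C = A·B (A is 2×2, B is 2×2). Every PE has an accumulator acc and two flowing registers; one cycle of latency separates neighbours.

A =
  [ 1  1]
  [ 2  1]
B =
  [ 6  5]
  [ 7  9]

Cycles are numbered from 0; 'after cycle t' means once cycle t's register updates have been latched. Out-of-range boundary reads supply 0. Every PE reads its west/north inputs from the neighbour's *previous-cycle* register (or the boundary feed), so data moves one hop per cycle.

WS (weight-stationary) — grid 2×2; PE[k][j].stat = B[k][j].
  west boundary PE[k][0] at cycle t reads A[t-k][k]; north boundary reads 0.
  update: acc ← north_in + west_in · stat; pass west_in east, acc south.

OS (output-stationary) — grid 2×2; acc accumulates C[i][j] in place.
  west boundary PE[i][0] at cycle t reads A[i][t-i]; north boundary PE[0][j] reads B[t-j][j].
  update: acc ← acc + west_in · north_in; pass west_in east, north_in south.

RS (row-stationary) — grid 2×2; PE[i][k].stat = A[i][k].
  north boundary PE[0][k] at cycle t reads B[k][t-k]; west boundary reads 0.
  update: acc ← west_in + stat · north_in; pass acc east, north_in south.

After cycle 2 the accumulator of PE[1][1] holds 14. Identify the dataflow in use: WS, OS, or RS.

WS [2×2] PE[1][1] across cycles:
  cycle 0: PE[1][1] → acc 0, east 0, south 0
  cycle 1: PE[1][1] → acc 0, east 0, south 0
  cycle 2: PE[1][1] → acc 14, east 1, south 14
OS [2×2] PE[1][1] across cycles:
  cycle 0: PE[1][1] → acc 0, east 0, south 0
  cycle 1: PE[1][1] → acc 0, east 0, south 0
  cycle 2: PE[1][1] → acc 10, east 2, south 5
RS [2×2] PE[1][1] across cycles:
  cycle 0: PE[1][1] → acc 0, east 0, south 0
  cycle 1: PE[1][1] → acc 0, east 0, south 0
  cycle 2: PE[1][1] → acc 19, east 19, south 7

dataflow = WS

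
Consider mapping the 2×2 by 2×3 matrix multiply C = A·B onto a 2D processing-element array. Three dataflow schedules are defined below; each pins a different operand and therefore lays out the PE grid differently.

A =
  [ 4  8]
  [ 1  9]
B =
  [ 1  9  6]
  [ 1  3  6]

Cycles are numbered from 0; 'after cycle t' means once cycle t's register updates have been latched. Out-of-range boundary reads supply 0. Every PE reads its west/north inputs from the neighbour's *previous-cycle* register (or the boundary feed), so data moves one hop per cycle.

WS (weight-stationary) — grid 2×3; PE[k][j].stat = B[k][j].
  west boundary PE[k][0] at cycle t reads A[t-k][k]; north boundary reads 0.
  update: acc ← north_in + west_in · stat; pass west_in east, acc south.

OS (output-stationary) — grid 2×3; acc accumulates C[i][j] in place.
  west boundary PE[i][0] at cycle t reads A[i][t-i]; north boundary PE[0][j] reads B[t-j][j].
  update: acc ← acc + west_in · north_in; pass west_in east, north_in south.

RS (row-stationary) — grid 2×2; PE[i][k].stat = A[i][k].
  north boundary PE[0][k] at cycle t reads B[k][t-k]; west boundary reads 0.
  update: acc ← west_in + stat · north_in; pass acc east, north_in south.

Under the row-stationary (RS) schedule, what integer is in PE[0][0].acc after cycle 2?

PE[0][0].acc = 24

RS (2×2). Following PE[0][0] plus its west/north inputs:
  step 0 · PE0,0: acc=4; fwd→4 fwd↓1
  step 1 · PE0,0: acc=36; fwd→36 fwd↓9
  step 2 · PE0,0: acc=24; fwd→24 fwd↓6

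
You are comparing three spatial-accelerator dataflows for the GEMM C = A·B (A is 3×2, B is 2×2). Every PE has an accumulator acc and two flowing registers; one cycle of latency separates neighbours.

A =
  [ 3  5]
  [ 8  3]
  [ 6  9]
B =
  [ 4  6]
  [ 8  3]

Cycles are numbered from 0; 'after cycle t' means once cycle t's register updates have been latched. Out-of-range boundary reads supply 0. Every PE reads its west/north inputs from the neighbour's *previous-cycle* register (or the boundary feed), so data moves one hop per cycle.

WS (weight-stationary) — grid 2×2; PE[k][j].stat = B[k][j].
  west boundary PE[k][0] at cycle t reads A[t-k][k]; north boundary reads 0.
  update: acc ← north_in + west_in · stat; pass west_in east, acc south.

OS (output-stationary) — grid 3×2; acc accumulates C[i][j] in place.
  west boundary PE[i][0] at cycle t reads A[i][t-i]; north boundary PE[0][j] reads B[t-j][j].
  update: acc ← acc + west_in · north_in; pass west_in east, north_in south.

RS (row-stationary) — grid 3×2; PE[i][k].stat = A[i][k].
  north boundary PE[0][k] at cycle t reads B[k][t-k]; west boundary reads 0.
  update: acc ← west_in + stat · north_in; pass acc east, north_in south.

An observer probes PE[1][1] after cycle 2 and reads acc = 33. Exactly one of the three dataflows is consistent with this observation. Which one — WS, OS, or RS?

— WS: 2×2; PE[1][1] trace:
  cycle 0: PE[1][1] → acc 0, east 0, south 0
  cycle 1: PE[1][1] → acc 0, east 0, south 0
  cycle 2: PE[1][1] → acc 33, east 5, south 33
— OS: 3×2; PE[1][1] trace:
  cycle 0: PE[1][1] → acc 0, east 0, south 0
  cycle 1: PE[1][1] → acc 0, east 0, south 0
  cycle 2: PE[1][1] → acc 48, east 8, south 6
— RS: 3×2; PE[1][1] trace:
  cycle 0: PE[1][1] → acc 0, east 0, south 0
  cycle 1: PE[1][1] → acc 0, east 0, south 0
  cycle 2: PE[1][1] → acc 56, east 56, south 8

dataflow = WS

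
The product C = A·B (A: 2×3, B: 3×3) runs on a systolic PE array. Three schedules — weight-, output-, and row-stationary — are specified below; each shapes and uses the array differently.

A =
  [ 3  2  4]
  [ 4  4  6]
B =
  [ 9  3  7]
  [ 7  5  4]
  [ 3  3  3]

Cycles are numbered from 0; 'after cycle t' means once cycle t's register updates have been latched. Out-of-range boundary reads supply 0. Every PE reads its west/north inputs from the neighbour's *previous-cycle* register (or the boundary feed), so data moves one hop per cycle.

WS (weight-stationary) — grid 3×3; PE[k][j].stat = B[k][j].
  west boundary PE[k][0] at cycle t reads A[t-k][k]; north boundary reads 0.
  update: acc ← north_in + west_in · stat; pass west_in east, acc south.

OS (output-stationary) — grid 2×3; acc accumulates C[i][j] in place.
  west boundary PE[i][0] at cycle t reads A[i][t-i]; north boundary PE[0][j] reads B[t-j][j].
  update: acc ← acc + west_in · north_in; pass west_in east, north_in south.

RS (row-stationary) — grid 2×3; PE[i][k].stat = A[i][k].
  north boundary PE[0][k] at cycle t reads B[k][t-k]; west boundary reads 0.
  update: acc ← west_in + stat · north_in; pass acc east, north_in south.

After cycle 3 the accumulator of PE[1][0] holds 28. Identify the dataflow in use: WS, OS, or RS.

— WS: 3×3; PE[1][0] trace:
  @0  [1,0]  acc 0  |  →0  ↓0
  @1  [1,0]  acc 41  |  →2  ↓41
  @2  [1,0]  acc 64  |  →4  ↓64
  @3  [1,0]  acc 0  |  →0  ↓0
— OS: 2×3; PE[1][0] trace:
  @0  [1,0]  acc 0  |  →0  ↓0
  @1  [1,0]  acc 36  |  →4  ↓9
  @2  [1,0]  acc 64  |  →4  ↓7
  @3  [1,0]  acc 82  |  →6  ↓3
— RS: 2×3; PE[1][0] trace:
  @0  [1,0]  acc 0  |  →0  ↓0
  @1  [1,0]  acc 36  |  →36  ↓9
  @2  [1,0]  acc 12  |  →12  ↓3
  @3  [1,0]  acc 28  |  →28  ↓7

dataflow = RS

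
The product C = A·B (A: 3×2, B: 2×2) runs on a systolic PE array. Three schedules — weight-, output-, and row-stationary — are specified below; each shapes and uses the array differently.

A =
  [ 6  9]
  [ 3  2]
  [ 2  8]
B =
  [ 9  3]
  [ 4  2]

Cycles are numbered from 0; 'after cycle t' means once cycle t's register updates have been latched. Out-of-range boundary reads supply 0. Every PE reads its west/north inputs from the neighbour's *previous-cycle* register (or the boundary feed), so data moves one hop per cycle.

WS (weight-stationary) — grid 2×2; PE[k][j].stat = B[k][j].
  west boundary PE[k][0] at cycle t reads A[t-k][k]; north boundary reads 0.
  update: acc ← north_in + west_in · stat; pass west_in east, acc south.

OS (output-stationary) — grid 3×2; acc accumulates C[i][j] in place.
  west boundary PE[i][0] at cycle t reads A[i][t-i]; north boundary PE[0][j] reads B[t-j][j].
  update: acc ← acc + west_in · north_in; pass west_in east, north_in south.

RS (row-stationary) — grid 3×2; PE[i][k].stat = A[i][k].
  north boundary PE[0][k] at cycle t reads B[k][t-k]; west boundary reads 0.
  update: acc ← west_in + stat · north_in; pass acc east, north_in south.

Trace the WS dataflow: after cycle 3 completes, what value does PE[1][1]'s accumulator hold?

PE[1][1].acc = 13

Tracing WS — 2×2 array, target PE[1][1]:
  [0] (0,1) acc=0 (h:0 v:0)
  [0] (1,0) acc=0 (h:0 v:0)
  [0] (1,1) acc=0 (h:0 v:0)
  [1] (0,1) acc=18 (h:6 v:18)
  [1] (1,0) acc=90 (h:9 v:90)
  [1] (1,1) acc=0 (h:0 v:0)
  [2] (0,1) acc=9 (h:3 v:9)
  [2] (1,0) acc=35 (h:2 v:35)
  [2] (1,1) acc=36 (h:9 v:36)
  [3] (0,1) acc=6 (h:2 v:6)
  [3] (1,0) acc=50 (h:8 v:50)
  [3] (1,1) acc=13 (h:2 v:13)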